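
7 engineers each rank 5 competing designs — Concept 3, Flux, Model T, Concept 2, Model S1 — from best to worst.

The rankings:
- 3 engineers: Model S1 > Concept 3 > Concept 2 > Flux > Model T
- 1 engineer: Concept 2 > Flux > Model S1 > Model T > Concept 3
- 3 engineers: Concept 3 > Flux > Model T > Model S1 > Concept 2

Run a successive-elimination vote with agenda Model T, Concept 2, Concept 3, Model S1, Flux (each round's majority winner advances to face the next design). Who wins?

Round 1: Model T vs Concept 2 — 3–4, Concept 2 advances.
Round 2: Concept 2 vs Concept 3 — 1–6, Concept 3 advances.
Round 3: Concept 3 vs Model S1 — 3–4, Model S1 advances.
Round 4: Model S1 vs Flux — 3–4, Flux advances.
Flux survives the agenda.

Flux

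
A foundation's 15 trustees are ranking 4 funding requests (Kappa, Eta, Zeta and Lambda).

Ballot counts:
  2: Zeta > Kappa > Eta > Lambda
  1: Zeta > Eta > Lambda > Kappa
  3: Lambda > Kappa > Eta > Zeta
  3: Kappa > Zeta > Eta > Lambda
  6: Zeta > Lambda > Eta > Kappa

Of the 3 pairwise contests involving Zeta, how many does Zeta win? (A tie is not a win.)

Zeta against each rival (15 reviewers):
Zeta–Kappa: Zeta 9–6.
Zeta vs Eta: 12 to 3, Zeta.
Zeta vs Lambda: 12 to 3, Zeta.
Zeta beats Kappa, Eta, Lambda — 3 pairwise wins.

3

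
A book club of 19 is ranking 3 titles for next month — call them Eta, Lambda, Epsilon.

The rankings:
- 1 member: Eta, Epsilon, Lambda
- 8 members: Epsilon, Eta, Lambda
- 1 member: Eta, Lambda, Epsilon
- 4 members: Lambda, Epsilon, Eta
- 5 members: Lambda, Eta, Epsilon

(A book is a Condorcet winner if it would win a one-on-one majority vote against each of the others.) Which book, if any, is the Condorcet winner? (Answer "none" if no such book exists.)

none

Check each pair by majority over 19 ballots:
Eta vs Lambda: Eta, 10–9.
Eta vs Epsilon: Epsilon wins 12–7.
Lambda–Epsilon: Lambda 10–9.
Every book loses at least once (Eta loses to Epsilon; Lambda loses to Eta; Epsilon loses to Lambda). The majority relation contains the cycle Eta beats Lambda beats Epsilon beats Eta, so there is no Condorcet winner.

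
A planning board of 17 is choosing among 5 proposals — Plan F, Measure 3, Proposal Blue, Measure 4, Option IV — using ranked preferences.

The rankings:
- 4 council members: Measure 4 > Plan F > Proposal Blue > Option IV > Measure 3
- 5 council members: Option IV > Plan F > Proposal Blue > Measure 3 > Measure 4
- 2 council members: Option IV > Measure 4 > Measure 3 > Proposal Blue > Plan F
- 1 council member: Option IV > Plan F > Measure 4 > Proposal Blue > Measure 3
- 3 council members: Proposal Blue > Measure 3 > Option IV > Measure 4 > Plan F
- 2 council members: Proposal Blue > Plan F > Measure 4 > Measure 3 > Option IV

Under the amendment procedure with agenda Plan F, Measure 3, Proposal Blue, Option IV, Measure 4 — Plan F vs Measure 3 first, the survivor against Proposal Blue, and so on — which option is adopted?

Option IV

Round 1: Plan F vs Measure 3 — 12–5, Plan F advances.
Round 2: Plan F vs Proposal Blue — 10–7, Plan F advances.
Round 3: Plan F vs Option IV — 6–11, Option IV advances.
Round 4: Option IV vs Measure 4 — 11–6, Option IV advances.
Option IV survives the agenda.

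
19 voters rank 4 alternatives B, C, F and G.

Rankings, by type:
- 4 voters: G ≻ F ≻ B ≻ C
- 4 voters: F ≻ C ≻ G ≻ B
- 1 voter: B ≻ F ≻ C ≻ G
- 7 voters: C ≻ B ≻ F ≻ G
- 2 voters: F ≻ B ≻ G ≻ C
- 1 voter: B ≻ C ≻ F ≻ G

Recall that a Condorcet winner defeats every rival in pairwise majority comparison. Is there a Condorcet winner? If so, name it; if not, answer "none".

Check each pair by majority over 19 ballots:
B vs C: B is ranked higher on 4+1+2+1 = 8 ballots, C on 11. C wins 11–8.
B vs F: 1+7+1 = 9 for B, 10 for F — F by 10–9.
B vs G: 11 to 8, B.
C vs F: C is ranked higher on 7+1 = 8 ballots, F on 11. F wins 11–8.
C vs G: 13 to 6, C.
F vs G: 15 to 4, F.
F wins every pairwise contest, so F is the Condorcet winner.

F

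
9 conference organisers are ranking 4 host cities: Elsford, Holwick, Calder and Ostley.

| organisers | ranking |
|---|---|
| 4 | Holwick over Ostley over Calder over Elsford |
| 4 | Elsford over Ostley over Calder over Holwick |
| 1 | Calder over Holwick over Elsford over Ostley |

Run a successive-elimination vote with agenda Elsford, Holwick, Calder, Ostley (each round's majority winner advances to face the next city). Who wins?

Round 1: Elsford vs Holwick — 4–5, Holwick advances.
Round 2: Holwick vs Calder — 4–5, Calder advances.
Round 3: Calder vs Ostley — 1–8, Ostley advances.
The agenda winner is Ostley.

Ostley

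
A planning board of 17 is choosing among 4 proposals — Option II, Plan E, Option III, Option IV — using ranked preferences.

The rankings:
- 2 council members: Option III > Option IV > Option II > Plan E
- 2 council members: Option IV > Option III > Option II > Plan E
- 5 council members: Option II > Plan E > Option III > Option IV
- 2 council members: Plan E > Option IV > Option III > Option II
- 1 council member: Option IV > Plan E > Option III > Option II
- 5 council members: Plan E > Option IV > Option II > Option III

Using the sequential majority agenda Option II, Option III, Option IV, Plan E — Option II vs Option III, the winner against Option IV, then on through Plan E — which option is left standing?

Round 1: Option II vs Option III — 10–7, Option II advances.
Round 2: Option II vs Option IV — 5–12, Option IV advances.
Round 3: Option IV vs Plan E — 5–12, Plan E advances.
Plan E survives the agenda.

Plan E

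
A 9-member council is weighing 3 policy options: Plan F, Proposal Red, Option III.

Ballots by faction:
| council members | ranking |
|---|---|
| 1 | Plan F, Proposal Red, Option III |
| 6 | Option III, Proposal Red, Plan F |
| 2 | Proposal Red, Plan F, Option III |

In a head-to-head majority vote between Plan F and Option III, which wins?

Ballots ranking Plan F above Option III: 1 + 2 = 3.
Ballots ranking Option III above Plan F: 9 − 3 = 6.
Option III wins the head-to-head 6–3.

Option III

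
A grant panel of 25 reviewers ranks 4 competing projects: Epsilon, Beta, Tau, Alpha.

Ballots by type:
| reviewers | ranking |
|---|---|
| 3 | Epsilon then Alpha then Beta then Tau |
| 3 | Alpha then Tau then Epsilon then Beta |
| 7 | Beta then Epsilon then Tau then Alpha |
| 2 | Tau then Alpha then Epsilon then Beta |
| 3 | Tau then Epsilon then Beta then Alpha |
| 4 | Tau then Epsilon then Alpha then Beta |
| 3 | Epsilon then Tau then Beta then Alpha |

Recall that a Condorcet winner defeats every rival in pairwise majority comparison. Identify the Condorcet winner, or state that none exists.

Check each pair by majority over 25 ballots:
Epsilon vs Beta: Epsilon, 18–7.
Epsilon vs Tau: Epsilon wins 13–12.
Epsilon vs Alpha: Epsilon, 20–5.
Beta vs Tau: Tau wins 15–10.
Beta vs Alpha: Beta, 13–12.
Tau vs Alpha: Tau, 19–6.
Epsilon wins every pairwise contest, so Epsilon is the Condorcet winner.

Epsilon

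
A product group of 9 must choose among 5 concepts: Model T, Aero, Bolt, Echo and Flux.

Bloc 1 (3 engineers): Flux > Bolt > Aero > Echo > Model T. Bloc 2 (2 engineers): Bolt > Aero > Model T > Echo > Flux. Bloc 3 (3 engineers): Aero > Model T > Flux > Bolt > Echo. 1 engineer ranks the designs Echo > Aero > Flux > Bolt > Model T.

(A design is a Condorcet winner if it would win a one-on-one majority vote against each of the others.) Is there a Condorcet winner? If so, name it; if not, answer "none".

none

Check each pair by majority over 9 ballots:
Model T vs Aero: 0 to 9, Aero.
Model T vs Bolt: 3 to 6, Bolt.
Model T vs Echo: Model T is ranked higher on 2+3 = 5 ballots, Echo on 4. Model T wins 5–4.
Model T vs Flux: 2+3 = 5 for Model T, 4 for Flux — Model T by 5–4.
Aero vs Bolt: Aero is ranked higher on 3+1 = 4 ballots, Bolt on 5. Bolt wins 5–4.
Aero vs Echo: 3+2+3 = 8 for Aero, 1 for Echo — Aero by 8–1.
Aero vs Flux: Aero preferred on 2+3+1 = 6 ballots; Aero wins 6–3.
Bolt vs Echo: 3+2+3 = 8 for Bolt, 1 for Echo — Bolt by 8–1.
Bolt vs Flux: 2 to 7, Flux.
Echo vs Flux: Echo is ranked higher on 2+1 = 3 ballots, Flux on 6. Flux wins 6–3.
Each design drops at least one matchup (Model T loses to Aero; Aero loses to Bolt; Bolt loses to Flux; Echo loses to Model T; Flux loses to Model T); the cycle Model T > Flux > Bolt > Model T rules out a Condorcet winner.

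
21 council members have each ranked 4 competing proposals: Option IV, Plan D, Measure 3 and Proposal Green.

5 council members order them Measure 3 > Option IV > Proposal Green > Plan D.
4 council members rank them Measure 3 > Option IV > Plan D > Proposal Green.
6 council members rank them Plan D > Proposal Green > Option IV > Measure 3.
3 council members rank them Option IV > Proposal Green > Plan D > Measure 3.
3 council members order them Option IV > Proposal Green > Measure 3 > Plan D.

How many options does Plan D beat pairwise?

Plan D against each rival (21 council members):
Plan D vs Option IV: 6 for Plan D, 15 for Option IV — Option IV by 15–6.
Plan D vs Measure 3: Measure 3 wins 12–9.
Plan D vs Proposal Green: Plan D preferred on 4+6 = 10 ballots; Proposal Green wins 11–10.
Plan D beats no one; loses to Option IV, Measure 3, Proposal Green — 0 pairwise wins.

0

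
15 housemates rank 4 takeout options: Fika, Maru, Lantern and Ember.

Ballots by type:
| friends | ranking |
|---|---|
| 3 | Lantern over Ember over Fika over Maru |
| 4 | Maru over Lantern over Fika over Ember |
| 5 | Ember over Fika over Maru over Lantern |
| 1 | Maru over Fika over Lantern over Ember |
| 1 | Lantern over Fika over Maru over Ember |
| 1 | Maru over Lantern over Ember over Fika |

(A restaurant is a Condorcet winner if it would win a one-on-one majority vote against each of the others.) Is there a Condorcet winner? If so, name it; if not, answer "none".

Pairwise majorities:
Fika vs Maru: Fika is ranked higher on 3+5+1 = 9 ballots, Maru on 6. Fika wins 9–6.
Fika vs Lantern: Fika preferred on 5+1 = 6 ballots; Lantern wins 9–6.
Fika vs Ember: 6 to 9, Ember.
Maru vs Lantern: Maru preferred on 4+5+1+1 = 11 ballots; Maru wins 11–4.
Maru vs Ember: Maru preferred on 4+1+1+1 = 7 ballots; Ember wins 8–7.
Lantern vs Ember: 3+4+1+1+1 = 10 for Lantern, 5 for Ember — Lantern by 10–5.
No restaurant is unbeaten: Fika loses to Lantern; Maru loses to Fika; Lantern loses to Maru; Ember loses to Lantern. In particular Fika → Maru → Lantern → Fika is a majority cycle — no Condorcet winner exists.

none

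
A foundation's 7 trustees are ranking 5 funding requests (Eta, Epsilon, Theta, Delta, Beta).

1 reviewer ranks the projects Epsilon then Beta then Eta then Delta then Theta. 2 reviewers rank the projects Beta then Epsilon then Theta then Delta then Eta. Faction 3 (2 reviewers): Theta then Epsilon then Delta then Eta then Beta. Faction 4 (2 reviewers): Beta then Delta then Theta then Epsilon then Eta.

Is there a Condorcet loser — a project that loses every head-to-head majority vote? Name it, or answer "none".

Eta

Pairwise majorities:
Eta vs Epsilon: 0 for Eta, 7 for Epsilon — Epsilon by 7–0.
Eta vs Theta: Eta is ranked higher on 1 ballot, Theta on 6. Theta wins 6–1.
Eta–Delta: Delta 6–1.
Eta vs Beta: 2 for Eta, 5 for Beta — Beta by 5–2.
Epsilon vs Theta: Epsilon is ranked higher on 1+2 = 3 ballots, Theta on 4. Theta wins 4–3.
Epsilon–Delta: Epsilon 5–2.
Epsilon vs Beta: Epsilon preferred on 1+2 = 3 ballots; Beta wins 4–3.
Theta vs Delta: Theta preferred on 2+2 = 4 ballots; Theta wins 4–3.
Theta–Beta: Beta 5–2.
Delta vs Beta: 2 to 5, Beta.
Only Eta has no wins; Eta is the Condorcet loser.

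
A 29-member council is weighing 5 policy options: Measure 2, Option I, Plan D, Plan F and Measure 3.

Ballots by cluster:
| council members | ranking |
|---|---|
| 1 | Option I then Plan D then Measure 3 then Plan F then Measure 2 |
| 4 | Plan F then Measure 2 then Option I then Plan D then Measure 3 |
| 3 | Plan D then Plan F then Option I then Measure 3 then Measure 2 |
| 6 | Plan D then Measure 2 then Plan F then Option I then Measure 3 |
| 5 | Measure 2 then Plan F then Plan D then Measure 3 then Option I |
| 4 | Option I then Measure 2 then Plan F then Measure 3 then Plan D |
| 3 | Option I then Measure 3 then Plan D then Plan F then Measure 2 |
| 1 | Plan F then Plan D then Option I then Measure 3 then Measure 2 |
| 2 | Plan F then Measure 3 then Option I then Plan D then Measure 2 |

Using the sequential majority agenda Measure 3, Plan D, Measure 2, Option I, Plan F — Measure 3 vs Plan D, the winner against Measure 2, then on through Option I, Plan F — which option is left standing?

Plan F

Round 1: Measure 3 vs Plan D — 9–20, Plan D advances.
Round 2: Plan D vs Measure 2 — 16–13, Plan D advances.
Round 3: Plan D vs Option I — 15–14, Plan D advances.
Round 4: Plan D vs Plan F — 13–16, Plan F advances.
The agenda winner is Plan F.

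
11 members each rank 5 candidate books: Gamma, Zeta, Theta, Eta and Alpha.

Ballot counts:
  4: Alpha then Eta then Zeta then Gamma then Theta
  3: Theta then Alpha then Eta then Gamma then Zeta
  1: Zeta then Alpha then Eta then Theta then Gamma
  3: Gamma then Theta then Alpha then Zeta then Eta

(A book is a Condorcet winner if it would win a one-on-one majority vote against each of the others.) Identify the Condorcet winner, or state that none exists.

Head-to-head results (11 members):
Gamma vs Zeta: Gamma, 6–5.
Gamma–Theta: Gamma 7–4.
Gamma–Eta: Eta 8–3.
Gamma vs Alpha: Alpha, 8–3.
Zeta vs Theta: Theta, 6–5.
Zeta vs Eta: Eta wins 7–4.
Zeta vs Alpha: Alpha, 10–1.
Theta vs Eta: Theta wins 6–5.
Theta–Alpha: Theta 6–5.
Eta–Alpha: Alpha 11–0.
No book is unbeaten: Gamma loses to Eta; Zeta loses to Gamma; Theta loses to Gamma; Eta loses to Theta; Alpha loses to Theta. In particular Gamma → Theta → Eta → Gamma is a majority cycle — no Condorcet winner exists.

none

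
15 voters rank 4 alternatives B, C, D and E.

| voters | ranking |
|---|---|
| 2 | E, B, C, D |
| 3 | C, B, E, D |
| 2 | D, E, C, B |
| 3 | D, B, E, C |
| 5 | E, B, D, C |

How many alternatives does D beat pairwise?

1

D against each rival (15 voters):
D vs B: B wins 10–5.
D–C: D 10–5.
D vs E: 2+3 = 5 for D, 10 for E — E by 10–5.
D beats C; loses to B, E — 1 pairwise win.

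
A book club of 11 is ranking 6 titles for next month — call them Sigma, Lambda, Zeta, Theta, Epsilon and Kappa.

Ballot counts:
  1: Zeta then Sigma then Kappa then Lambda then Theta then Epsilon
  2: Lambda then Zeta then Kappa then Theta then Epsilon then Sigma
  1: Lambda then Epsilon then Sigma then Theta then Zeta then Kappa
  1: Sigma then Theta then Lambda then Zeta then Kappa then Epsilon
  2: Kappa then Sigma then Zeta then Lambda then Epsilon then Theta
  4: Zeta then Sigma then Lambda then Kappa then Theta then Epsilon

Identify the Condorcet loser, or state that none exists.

Pairwise majorities:
Sigma vs Lambda: Sigma is ranked higher on 1+1+2+4 = 8 ballots, Lambda on 3. Sigma wins 8–3.
Sigma vs Zeta: 1+1+2 = 4 for Sigma, 7 for Zeta — Zeta by 7–4.
Sigma–Theta: Sigma 9–2.
Sigma vs Epsilon: 8 to 3, Sigma.
Sigma vs Kappa: 7 to 4, Sigma.
Lambda vs Zeta: Zeta wins 7–4.
Lambda vs Theta: Lambda is ranked higher on 1+2+1+2+4 = 10 ballots, Theta on 1. Lambda wins 10–1.
Lambda vs Epsilon: Lambda wins 11–0.
Lambda vs Kappa: Lambda, 8–3.
Zeta vs Theta: 9 to 2, Zeta.
Zeta vs Epsilon: 10 to 1, Zeta.
Zeta vs Kappa: 1+2+1+1+4 = 9 for Zeta, 2 for Kappa — Zeta by 9–2.
Theta vs Epsilon: Theta is ranked higher on 1+2+1+4 = 8 ballots, Epsilon on 3. Theta wins 8–3.
Theta–Kappa: Kappa 9–2.
Epsilon vs Kappa: 1 to 10, Kappa.
Only Epsilon has no wins; Epsilon is the Condorcet loser.

Epsilon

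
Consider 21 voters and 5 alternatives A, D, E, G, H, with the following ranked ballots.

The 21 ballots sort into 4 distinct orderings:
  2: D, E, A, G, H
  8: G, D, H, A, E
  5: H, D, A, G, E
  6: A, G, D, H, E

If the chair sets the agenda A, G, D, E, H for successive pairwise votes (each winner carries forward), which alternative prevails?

Round 1: A vs G — 13–8, A advances.
Round 2: A vs D — 6–15, D advances.
Round 3: D vs E — 21–0, D advances.
Round 4: D vs H — 16–5, D advances.
The agenda winner is D.

D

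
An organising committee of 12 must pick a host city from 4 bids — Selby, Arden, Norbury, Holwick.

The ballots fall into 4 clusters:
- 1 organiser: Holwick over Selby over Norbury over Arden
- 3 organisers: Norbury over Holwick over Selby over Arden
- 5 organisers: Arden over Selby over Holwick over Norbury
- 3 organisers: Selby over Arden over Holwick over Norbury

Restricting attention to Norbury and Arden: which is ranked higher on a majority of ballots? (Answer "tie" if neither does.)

Ballots ranking Norbury above Arden: 1 + 3 = 4.
Ballots ranking Arden above Norbury: 12 − 4 = 8.
Arden wins the head-to-head 8–4.

Arden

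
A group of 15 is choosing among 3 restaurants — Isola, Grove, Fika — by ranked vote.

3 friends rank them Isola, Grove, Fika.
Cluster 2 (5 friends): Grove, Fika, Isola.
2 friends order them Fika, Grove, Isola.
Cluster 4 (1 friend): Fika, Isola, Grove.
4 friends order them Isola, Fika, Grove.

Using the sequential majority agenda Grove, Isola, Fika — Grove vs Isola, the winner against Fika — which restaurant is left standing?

Fika

Round 1: Grove vs Isola — 7–8, Isola advances.
Round 2: Isola vs Fika — 7–8, Fika advances.
The agenda winner is Fika.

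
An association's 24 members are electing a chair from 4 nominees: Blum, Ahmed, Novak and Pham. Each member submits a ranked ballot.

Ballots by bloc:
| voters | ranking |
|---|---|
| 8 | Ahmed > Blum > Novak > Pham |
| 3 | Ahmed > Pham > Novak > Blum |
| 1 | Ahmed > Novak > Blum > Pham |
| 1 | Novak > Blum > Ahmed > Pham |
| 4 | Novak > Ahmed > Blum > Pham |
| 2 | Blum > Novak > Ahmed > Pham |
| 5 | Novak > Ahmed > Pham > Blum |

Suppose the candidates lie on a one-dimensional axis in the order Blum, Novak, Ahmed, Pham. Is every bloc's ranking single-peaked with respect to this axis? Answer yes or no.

no

Axis positions: Blum=1, Novak=2, Ahmed=3, Pham=4.
Bloc 1: ranking walks positions 3-1-2-4; Blum is ranked above Novak even though Novak lies between Blum and the peak Ahmed on the axis — preferences dip and rise again. Not single-peaked.
Bloc 2 (peak Ahmed at position 3): ranking walks positions 3-4-2-1, expanding outward from the peak — single-peaked.
Bloc 3 (peak Ahmed at position 3): ranking walks positions 3-2-1-4, expanding outward from the peak — single-peaked.
Bloc 4 (peak Novak at position 2): ranking walks positions 2-1-3-4, expanding outward from the peak — single-peaked.
Bloc 5 (peak Novak at position 2): ranking walks positions 2-3-1-4, expanding outward from the peak — single-peaked.
Bloc 6 (peak Blum at position 1): ranking walks positions 1-2-3-4, expanding outward from the peak — single-peaked.
Bloc 7 (peak Novak at position 2): ranking walks positions 2-3-4-1, expanding outward from the peak — single-peaked.
Bloc 1 violates single-peakedness, so the profile is not single-peaked on this axis.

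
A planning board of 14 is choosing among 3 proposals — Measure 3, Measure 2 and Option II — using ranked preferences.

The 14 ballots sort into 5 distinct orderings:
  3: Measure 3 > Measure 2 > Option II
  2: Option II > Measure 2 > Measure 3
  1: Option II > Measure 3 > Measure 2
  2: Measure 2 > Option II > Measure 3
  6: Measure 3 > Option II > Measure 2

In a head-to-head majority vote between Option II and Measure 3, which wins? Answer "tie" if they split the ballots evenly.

Measure 3

Ballots ranking Option II above Measure 3: 2 + 1 + 2 = 5.
Ballots ranking Measure 3 above Option II: 14 − 5 = 9.
Measure 3 wins the head-to-head 9–5.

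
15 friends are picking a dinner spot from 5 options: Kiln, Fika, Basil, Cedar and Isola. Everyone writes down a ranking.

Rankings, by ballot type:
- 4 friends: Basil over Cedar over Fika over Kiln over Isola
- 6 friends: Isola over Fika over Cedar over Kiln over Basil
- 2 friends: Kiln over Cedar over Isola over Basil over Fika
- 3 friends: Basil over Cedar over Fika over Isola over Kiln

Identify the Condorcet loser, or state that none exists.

none

Pairwise majorities:
Kiln–Fika: Fika 13–2.
Kiln vs Basil: Kiln, 8–7.
Kiln vs Cedar: Kiln is ranked higher on 2 ballots, Cedar on 13. Cedar wins 13–2.
Kiln vs Isola: Kiln is ranked higher on 4+2 = 6 ballots, Isola on 9. Isola wins 9–6.
Fika vs Basil: Fika preferred on 6 ballots; Basil wins 9–6.
Fika vs Cedar: 6 to 9, Cedar.
Fika vs Isola: Isola, 8–7.
Basil vs Cedar: 7 to 8, Cedar.
Basil–Isola: Isola 8–7.
Cedar vs Isola: Cedar wins 9–6.
Each restaurant has at least one pairwise win (Kiln beats Basil; Fika beats Kiln; Basil beats Fika; Cedar beats Kiln; Isola beats Kiln) — no Condorcet loser.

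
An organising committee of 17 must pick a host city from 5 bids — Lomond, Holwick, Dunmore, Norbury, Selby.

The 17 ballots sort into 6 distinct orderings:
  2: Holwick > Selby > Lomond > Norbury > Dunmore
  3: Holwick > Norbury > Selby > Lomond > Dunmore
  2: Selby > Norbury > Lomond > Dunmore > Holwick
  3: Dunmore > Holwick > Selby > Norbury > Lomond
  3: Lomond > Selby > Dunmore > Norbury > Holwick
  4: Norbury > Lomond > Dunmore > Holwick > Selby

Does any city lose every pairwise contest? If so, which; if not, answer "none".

none

Head-to-head results (17 organisers):
Lomond vs Holwick: 9 to 8, Lomond.
Lomond–Dunmore: Lomond 14–3.
Lomond–Norbury: Norbury 12–5.
Lomond vs Selby: Selby, 10–7.
Holwick vs Dunmore: Holwick preferred on 2+3 = 5 ballots; Dunmore wins 12–5.
Holwick vs Norbury: 8 to 9, Norbury.
Holwick vs Selby: Holwick is ranked higher on 2+3+3+4 = 12 ballots, Selby on 5. Holwick wins 12–5.
Dunmore vs Norbury: Norbury, 11–6.
Dunmore vs Selby: Dunmore preferred on 3+4 = 7 ballots; Selby wins 10–7.
Norbury vs Selby: Selby wins 10–7.
Every city wins at least one matchup (Lomond beats Holwick; Holwick beats Selby; Dunmore beats Holwick; Norbury beats Lomond; Selby beats Lomond), so there is no Condorcet loser.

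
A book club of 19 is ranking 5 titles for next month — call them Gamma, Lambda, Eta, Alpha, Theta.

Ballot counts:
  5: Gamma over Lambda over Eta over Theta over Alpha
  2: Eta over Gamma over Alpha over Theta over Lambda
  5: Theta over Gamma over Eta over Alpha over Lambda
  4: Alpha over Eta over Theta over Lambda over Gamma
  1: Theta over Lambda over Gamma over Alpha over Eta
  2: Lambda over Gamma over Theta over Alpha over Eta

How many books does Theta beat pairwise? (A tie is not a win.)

3

Theta against each rival (19 members):
Theta vs Gamma: 5+4+1 = 10 for Theta, 9 for Gamma — Theta by 10–9.
Theta vs Lambda: Theta wins 12–7.
Theta vs Eta: Theta preferred on 5+1+2 = 8 ballots; Eta wins 11–8.
Theta vs Alpha: Theta, 13–6.
Theta beats Gamma, Lambda, Alpha; loses to Eta — 3 pairwise wins.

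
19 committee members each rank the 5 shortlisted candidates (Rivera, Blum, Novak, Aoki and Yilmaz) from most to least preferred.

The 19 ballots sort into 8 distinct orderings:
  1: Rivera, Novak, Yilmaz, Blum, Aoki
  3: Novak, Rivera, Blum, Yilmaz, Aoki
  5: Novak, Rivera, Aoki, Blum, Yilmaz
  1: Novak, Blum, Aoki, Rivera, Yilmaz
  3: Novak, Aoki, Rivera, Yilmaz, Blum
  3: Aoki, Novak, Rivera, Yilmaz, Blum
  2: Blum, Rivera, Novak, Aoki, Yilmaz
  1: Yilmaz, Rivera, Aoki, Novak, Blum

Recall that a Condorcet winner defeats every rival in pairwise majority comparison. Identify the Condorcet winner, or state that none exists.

Check each pair by majority over 19 ballots:
Rivera vs Blum: Rivera, 16–3.
Rivera vs Novak: Novak, 15–4.
Rivera–Aoki: Rivera 12–7.
Rivera vs Yilmaz: Rivera, 18–1.
Blum–Novak: Novak 17–2.
Blum vs Aoki: Aoki, 12–7.
Blum vs Yilmaz: Blum, 11–8.
Novak vs Aoki: Novak wins 15–4.
Novak vs Yilmaz: Novak wins 18–1.
Aoki–Yilmaz: Aoki 14–5.
Novak defeats every rival head-to-head and is the Condorcet winner.

Novak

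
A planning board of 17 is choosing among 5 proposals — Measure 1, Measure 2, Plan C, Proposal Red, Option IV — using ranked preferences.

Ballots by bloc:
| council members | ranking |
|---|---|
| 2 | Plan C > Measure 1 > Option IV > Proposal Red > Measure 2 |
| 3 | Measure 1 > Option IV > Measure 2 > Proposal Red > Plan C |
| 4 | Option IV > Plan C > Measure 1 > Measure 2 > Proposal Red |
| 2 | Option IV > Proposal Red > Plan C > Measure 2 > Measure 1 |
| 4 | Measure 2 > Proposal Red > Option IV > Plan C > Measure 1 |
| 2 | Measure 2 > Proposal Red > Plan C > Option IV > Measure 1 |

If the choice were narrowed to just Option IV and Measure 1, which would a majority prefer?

Ballots ranking Option IV above Measure 1: 4 + 2 + 4 + 2 = 12.
Ballots ranking Measure 1 above Option IV: 17 − 12 = 5.
Option IV wins the head-to-head 12–5.

Option IV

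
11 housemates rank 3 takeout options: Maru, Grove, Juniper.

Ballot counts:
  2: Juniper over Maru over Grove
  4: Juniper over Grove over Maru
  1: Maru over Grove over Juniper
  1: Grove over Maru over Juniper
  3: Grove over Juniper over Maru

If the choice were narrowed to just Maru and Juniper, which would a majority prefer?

Juniper

Ballots ranking Maru above Juniper: 1 + 1 = 2.
Ballots ranking Juniper above Maru: 11 − 2 = 9.
Juniper wins the head-to-head 9–2.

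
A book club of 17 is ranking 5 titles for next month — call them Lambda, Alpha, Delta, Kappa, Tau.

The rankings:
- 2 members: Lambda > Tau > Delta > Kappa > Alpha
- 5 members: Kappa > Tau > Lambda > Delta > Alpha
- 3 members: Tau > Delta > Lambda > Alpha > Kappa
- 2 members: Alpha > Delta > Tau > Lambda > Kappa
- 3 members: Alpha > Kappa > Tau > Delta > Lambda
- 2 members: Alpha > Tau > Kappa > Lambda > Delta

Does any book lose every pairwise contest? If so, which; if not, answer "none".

Pairwise majorities:
Lambda vs Alpha: Lambda is ranked higher on 2+5+3 = 10 ballots, Alpha on 7. Lambda wins 10–7.
Lambda–Delta: Lambda 9–8.
Lambda–Kappa: Kappa 10–7.
Lambda vs Tau: Lambda preferred on 2 ballots; Tau wins 15–2.
Alpha vs Delta: 7 to 10, Delta.
Alpha–Kappa: Alpha 10–7.
Alpha vs Tau: Tau wins 10–7.
Delta vs Kappa: Kappa, 10–7.
Delta vs Tau: Delta is ranked higher on 2 ballots, Tau on 15. Tau wins 15–2.
Kappa vs Tau: Tau wins 9–8.
Every book wins at least one matchup (Lambda beats Alpha; Alpha beats Kappa; Delta beats Alpha; Kappa beats Lambda; Tau beats Lambda), so there is no Condorcet loser.

none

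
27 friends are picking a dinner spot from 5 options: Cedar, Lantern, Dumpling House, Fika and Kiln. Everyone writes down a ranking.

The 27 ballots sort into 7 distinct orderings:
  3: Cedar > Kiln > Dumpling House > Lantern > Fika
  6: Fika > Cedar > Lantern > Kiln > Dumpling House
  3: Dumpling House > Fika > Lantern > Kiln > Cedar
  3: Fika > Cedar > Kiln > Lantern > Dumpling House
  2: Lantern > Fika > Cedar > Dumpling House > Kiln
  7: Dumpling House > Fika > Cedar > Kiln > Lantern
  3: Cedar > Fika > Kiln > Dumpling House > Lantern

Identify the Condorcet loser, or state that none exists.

Pairwise majorities:
Cedar vs Lantern: Cedar, 22–5.
Cedar vs Dumpling House: Cedar is ranked higher on 3+6+3+2+3 = 17 ballots, Dumpling House on 10. Cedar wins 17–10.
Cedar vs Fika: Cedar preferred on 3+3 = 6 ballots; Fika wins 21–6.
Cedar–Kiln: Cedar 24–3.
Lantern vs Dumpling House: Lantern is ranked higher on 6+3+2 = 11 ballots, Dumpling House on 16. Dumpling House wins 16–11.
Lantern vs Fika: 3+2 = 5 for Lantern, 22 for Fika — Fika by 22–5.
Lantern–Kiln: Kiln 16–11.
Dumpling House vs Fika: Fika, 14–13.
Dumpling House vs Kiln: Kiln wins 15–12.
Fika–Kiln: Fika 24–3.
Only Lantern has no wins; Lantern is the Condorcet loser.

Lantern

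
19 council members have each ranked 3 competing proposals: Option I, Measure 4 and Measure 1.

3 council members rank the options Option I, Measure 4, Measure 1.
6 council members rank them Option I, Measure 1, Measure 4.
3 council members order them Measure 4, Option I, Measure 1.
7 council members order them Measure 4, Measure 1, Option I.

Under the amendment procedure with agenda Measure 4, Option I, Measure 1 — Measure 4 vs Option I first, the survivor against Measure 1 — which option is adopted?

Round 1: Measure 4 vs Option I — 10–9, Measure 4 advances.
Round 2: Measure 4 vs Measure 1 — 13–6, Measure 4 advances.
Measure 4 survives the agenda.

Measure 4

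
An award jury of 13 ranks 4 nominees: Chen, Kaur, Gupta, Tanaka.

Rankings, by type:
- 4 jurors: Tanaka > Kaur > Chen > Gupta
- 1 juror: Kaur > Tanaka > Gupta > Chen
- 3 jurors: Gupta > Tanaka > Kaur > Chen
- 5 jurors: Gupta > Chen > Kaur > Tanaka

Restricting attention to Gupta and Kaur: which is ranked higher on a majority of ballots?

Gupta

Ballots ranking Gupta above Kaur: 3 + 5 = 8.
Ballots ranking Kaur above Gupta: 13 − 8 = 5.
Gupta wins the head-to-head 8–5.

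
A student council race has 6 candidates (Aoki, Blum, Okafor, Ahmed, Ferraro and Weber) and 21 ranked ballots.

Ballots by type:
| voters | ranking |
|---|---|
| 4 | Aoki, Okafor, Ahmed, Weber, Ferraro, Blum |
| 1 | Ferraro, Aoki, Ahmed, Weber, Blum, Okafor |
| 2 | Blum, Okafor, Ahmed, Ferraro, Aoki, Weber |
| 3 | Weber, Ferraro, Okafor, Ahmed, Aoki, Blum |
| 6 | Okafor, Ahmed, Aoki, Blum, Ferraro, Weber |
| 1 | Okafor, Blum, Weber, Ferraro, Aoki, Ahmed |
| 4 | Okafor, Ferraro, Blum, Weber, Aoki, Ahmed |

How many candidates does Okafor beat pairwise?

Okafor against each rival (21 voters):
Okafor vs Aoki: Okafor is ranked higher on 2+3+6+1+4 = 16 ballots, Aoki on 5. Okafor wins 16–5.
Okafor–Blum: Okafor 18–3.
Okafor vs Ahmed: Okafor, 20–1.
Okafor vs Ferraro: Okafor, 17–4.
Okafor vs Weber: Okafor preferred on 4+2+6+1+4 = 17 ballots; Okafor wins 17–4.
Okafor beats Aoki, Blum, Ahmed, Ferraro, Weber — 5 pairwise wins.

5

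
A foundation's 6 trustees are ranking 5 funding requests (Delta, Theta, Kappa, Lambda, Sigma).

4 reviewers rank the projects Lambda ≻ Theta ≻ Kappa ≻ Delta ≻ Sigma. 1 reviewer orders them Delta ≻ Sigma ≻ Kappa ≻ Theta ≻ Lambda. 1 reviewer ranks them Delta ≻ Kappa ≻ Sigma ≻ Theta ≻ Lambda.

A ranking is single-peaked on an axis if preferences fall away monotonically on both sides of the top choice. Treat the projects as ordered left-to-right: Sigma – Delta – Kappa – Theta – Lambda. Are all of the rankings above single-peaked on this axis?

yes

Axis positions: Sigma=1, Delta=2, Kappa=3, Theta=4, Lambda=5.
Faction 1 (peak Lambda at position 5): ranking walks positions 5-4-3-2-1, expanding outward from the peak — single-peaked.
Faction 2 (peak Delta at position 2): ranking walks positions 2-1-3-4-5, expanding outward from the peak — single-peaked.
Faction 3 (peak Delta at position 2): ranking walks positions 2-3-1-4-5, expanding outward from the peak — single-peaked.
Every ranking is single-peaked on this axis.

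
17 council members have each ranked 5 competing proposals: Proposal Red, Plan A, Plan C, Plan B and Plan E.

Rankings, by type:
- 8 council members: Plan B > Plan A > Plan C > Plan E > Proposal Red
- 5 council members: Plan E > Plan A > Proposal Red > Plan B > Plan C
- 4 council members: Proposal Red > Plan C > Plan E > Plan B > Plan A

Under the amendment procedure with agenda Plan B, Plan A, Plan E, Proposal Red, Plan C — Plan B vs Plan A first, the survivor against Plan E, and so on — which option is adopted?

Round 1: Plan B vs Plan A — 12–5, Plan B advances.
Round 2: Plan B vs Plan E — 8–9, Plan E advances.
Round 3: Plan E vs Proposal Red — 13–4, Plan E advances.
Round 4: Plan E vs Plan C — 5–12, Plan C advances.
The agenda winner is Plan C.

Plan C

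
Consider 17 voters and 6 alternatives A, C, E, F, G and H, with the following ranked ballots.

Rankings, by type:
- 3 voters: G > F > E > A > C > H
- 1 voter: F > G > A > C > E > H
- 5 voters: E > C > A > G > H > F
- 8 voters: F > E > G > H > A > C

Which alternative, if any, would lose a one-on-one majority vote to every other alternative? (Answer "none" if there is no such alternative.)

H

Pairwise majorities:
A vs C: A preferred on 3+1+8 = 12 ballots; A wins 12–5.
A vs E: E, 16–1.
A vs F: F wins 12–5.
A vs G: A preferred on 5 ballots; G wins 12–5.
A vs H: A, 9–8.
C vs E: E wins 16–1.
C vs F: 5 to 12, F.
C vs G: G wins 12–5.
C vs H: 3+1+5 = 9 for C, 8 for H — C by 9–8.
E vs F: 5 for E, 12 for F — F by 12–5.
E–G: E 13–4.
E vs H: 3+1+5+8 = 17 for E, 0 for H — E by 17–0.
F vs G: F wins 9–8.
F vs H: 12 to 5, F.
G–H: G 17–0.
Only H has no wins; H is the Condorcet loser.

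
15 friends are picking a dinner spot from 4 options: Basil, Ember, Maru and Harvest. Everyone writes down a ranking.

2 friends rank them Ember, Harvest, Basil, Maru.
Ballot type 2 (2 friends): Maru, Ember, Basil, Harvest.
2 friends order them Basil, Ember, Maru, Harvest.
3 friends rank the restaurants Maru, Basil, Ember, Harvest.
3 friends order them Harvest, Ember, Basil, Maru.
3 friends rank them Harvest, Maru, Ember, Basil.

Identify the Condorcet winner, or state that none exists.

none

Pairwise majorities:
Basil vs Ember: Basil is ranked higher on 2+3 = 5 ballots, Ember on 10. Ember wins 10–5.
Basil vs Maru: Basil is ranked higher on 2+2+3 = 7 ballots, Maru on 8. Maru wins 8–7.
Basil vs Harvest: Basil is ranked higher on 2+2+3 = 7 ballots, Harvest on 8. Harvest wins 8–7.
Ember vs Maru: Ember is ranked higher on 2+2+3 = 7 ballots, Maru on 8. Maru wins 8–7.
Ember vs Harvest: Ember is ranked higher on 2+2+2+3 = 9 ballots, Harvest on 6. Ember wins 9–6.
Maru vs Harvest: 7 to 8, Harvest.
Every restaurant loses at least once (Basil loses to Ember; Ember loses to Maru; Maru loses to Harvest; Harvest loses to Ember). The majority relation contains the cycle Ember beats Harvest beats Maru beats Ember, so there is no Condorcet winner.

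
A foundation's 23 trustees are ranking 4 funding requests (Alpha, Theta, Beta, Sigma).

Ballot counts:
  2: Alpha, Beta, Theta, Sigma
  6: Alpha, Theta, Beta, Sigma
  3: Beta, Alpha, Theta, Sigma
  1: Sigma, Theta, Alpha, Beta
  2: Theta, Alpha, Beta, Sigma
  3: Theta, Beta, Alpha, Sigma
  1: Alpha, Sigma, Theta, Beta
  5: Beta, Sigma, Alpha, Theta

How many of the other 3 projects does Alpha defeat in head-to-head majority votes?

Alpha against each rival (23 reviewers):
Alpha vs Theta: 17 to 6, Alpha.
Alpha vs Beta: Alpha, 12–11.
Alpha–Sigma: Alpha 17–6.
Alpha beats Theta, Beta, Sigma — 3 pairwise wins.

3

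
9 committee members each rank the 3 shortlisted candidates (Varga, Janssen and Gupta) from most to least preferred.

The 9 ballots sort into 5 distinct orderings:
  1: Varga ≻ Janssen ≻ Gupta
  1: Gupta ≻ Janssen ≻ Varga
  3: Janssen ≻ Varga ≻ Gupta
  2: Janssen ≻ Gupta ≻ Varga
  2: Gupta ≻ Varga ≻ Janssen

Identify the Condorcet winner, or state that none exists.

Janssen

Head-to-head results (9 committee members):
Varga vs Janssen: Janssen wins 6–3.
Varga vs Gupta: Gupta, 5–4.
Janssen vs Gupta: Janssen wins 6–3.
Janssen beats each of Varga, Gupta — Janssen is the Condorcet winner.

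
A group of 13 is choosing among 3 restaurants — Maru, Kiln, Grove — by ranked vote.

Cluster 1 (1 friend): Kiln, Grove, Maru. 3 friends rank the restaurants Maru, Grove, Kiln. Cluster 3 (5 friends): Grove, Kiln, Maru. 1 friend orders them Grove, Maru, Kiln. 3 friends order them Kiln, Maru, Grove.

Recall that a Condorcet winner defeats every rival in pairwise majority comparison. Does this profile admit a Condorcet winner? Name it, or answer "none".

Grove

Head-to-head results (13 friends):
Maru vs Kiln: Kiln, 9–4.
Maru vs Grove: Grove wins 7–6.
Kiln vs Grove: Grove, 9–4.
Only Grove has no losses; Grove is the Condorcet winner.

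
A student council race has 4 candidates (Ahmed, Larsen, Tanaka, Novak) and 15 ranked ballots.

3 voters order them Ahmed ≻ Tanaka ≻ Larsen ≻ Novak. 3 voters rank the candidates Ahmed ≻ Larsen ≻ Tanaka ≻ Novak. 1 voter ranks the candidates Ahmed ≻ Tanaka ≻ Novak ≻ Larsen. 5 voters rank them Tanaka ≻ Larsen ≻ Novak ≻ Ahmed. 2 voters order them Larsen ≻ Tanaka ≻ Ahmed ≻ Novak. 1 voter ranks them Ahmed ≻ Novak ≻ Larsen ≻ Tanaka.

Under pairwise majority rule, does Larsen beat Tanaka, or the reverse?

Ballots ranking Larsen above Tanaka: 3 + 2 + 1 = 6.
Ballots ranking Tanaka above Larsen: 15 − 6 = 9.
Tanaka wins the head-to-head 9–6.

Tanaka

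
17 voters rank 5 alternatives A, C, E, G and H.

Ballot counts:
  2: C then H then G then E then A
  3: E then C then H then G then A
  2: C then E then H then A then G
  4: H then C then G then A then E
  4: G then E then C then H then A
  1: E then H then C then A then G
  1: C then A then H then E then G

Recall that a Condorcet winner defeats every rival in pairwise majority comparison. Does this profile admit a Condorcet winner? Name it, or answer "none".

Pairwise majorities:
A vs C: A preferred on 0 ballots; C wins 17–0.
A vs E: 5 to 12, E.
A vs G: A is ranked higher on 2+1+1 = 4 ballots, G on 13. G wins 13–4.
A vs H: A is ranked higher on 1 ballot, H on 16. H wins 16–1.
C vs E: C, 9–8.
C vs G: 13 to 4, C.
C vs H: C wins 12–5.
E vs G: G wins 10–7.
E–H: E 10–7.
G vs H: H, 13–4.
C defeats every rival head-to-head and is the Condorcet winner.

C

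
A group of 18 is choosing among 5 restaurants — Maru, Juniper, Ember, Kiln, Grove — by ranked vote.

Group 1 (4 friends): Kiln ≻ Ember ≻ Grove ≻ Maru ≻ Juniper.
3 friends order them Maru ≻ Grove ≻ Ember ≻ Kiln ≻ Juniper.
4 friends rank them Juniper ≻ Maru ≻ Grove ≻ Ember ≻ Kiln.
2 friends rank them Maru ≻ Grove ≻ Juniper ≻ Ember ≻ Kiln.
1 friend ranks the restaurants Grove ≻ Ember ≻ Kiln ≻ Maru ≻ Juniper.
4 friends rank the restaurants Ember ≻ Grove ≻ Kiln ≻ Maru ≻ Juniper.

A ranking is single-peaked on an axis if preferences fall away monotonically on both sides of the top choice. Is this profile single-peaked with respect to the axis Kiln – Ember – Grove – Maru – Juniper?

Axis positions: Kiln=1, Ember=2, Grove=3, Maru=4, Juniper=5.
Group 1 (peak Kiln at position 1): ranking walks positions 1-2-3-4-5, expanding outward from the peak — single-peaked.
Group 2 (peak Maru at position 4): ranking walks positions 4-3-2-1-5, expanding outward from the peak — single-peaked.
Group 3 (peak Juniper at position 5): ranking walks positions 5-4-3-2-1, expanding outward from the peak — single-peaked.
Group 4 (peak Maru at position 4): ranking walks positions 4-3-5-2-1, expanding outward from the peak — single-peaked.
Group 5 (peak Grove at position 3): ranking walks positions 3-2-1-4-5, expanding outward from the peak — single-peaked.
Group 6 (peak Ember at position 2): ranking walks positions 2-3-1-4-5, expanding outward from the peak — single-peaked.
Every ranking is single-peaked on this axis.

yes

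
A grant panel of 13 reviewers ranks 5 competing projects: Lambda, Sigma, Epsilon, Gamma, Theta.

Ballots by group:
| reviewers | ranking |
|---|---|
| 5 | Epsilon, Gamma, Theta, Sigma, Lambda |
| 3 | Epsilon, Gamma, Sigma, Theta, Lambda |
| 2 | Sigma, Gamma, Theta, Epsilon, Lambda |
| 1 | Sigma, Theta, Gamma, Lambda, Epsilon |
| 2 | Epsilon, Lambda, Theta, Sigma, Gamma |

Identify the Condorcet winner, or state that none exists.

Epsilon

Pairwise majorities:
Lambda vs Sigma: 2 to 11, Sigma.
Lambda vs Epsilon: 1 for Lambda, 12 for Epsilon — Epsilon by 12–1.
Lambda vs Gamma: Lambda preferred on 2 ballots; Gamma wins 11–2.
Lambda vs Theta: 2 for Lambda, 11 for Theta — Theta by 11–2.
Sigma vs Epsilon: Sigma is ranked higher on 2+1 = 3 ballots, Epsilon on 10. Epsilon wins 10–3.
Sigma vs Gamma: 5 to 8, Gamma.
Sigma vs Theta: 6 to 7, Theta.
Epsilon vs Gamma: 5+3+2 = 10 for Epsilon, 3 for Gamma — Epsilon by 10–3.
Epsilon vs Theta: Epsilon preferred on 5+3+2 = 10 ballots; Epsilon wins 10–3.
Gamma vs Theta: Gamma preferred on 5+3+2 = 10 ballots; Gamma wins 10–3.
Only Epsilon has no losses; Epsilon is the Condorcet winner.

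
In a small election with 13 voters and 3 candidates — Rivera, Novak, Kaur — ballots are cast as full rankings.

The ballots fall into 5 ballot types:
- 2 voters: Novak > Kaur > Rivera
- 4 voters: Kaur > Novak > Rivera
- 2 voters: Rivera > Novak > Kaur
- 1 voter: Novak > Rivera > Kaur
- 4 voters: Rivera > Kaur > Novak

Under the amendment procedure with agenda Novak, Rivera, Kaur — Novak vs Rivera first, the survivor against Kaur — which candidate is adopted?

Kaur

Round 1: Novak vs Rivera — 7–6, Novak advances.
Round 2: Novak vs Kaur — 5–8, Kaur advances.
Kaur survives the agenda.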